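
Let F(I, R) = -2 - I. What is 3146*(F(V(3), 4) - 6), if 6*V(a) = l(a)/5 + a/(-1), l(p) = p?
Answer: -119548/5 ≈ -23910.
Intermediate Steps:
V(a) = -2*a/15 (V(a) = (a/5 + a/(-1))/6 = (a*(⅕) + a*(-1))/6 = (a/5 - a)/6 = (-4*a/5)/6 = -2*a/15)
3146*(F(V(3), 4) - 6) = 3146*((-2 - (-2)*3/15) - 6) = 3146*((-2 - 1*(-⅖)) - 6) = 3146*((-2 + ⅖) - 6) = 3146*(-8/5 - 6) = 3146*(-38/5) = -119548/5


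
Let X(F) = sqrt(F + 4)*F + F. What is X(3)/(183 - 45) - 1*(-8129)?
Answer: 373935/46 + sqrt(7)/46 ≈ 8129.1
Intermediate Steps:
X(F) = F + F*sqrt(4 + F) (X(F) = sqrt(4 + F)*F + F = F*sqrt(4 + F) + F = F + F*sqrt(4 + F))
X(3)/(183 - 45) - 1*(-8129) = (3*(1 + sqrt(4 + 3)))/(183 - 45) - 1*(-8129) = (3*(1 + sqrt(7)))/138 + 8129 = (3 + 3*sqrt(7))*(1/138) + 8129 = (1/46 + sqrt(7)/46) + 8129 = 373935/46 + sqrt(7)/46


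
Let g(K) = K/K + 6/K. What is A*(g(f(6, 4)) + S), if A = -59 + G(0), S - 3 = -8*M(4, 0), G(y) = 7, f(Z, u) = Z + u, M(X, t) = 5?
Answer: 9204/5 ≈ 1840.8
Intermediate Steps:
g(K) = 1 + 6/K
S = -37 (S = 3 - 8*5 = 3 - 40 = -37)
A = -52 (A = -59 + 7 = -52)
A*(g(f(6, 4)) + S) = -52*((6 + (6 + 4))/(6 + 4) - 37) = -52*((6 + 10)/10 - 37) = -52*((⅒)*16 - 37) = -52*(8/5 - 37) = -52*(-177/5) = 9204/5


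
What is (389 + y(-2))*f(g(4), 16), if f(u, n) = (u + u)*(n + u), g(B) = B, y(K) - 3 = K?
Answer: 62400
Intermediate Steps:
y(K) = 3 + K
f(u, n) = 2*u*(n + u) (f(u, n) = (2*u)*(n + u) = 2*u*(n + u))
(389 + y(-2))*f(g(4), 16) = (389 + (3 - 2))*(2*4*(16 + 4)) = (389 + 1)*(2*4*20) = 390*160 = 62400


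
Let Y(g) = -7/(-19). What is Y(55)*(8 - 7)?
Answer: 7/19 ≈ 0.36842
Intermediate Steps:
Y(g) = 7/19 (Y(g) = -7*(-1/19) = 7/19)
Y(55)*(8 - 7) = 7*(8 - 7)/19 = (7/19)*1 = 7/19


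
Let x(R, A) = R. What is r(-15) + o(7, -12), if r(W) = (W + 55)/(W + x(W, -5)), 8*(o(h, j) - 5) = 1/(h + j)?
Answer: 437/120 ≈ 3.6417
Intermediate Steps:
o(h, j) = 5 + 1/(8*(h + j))
r(W) = (55 + W)/(2*W) (r(W) = (W + 55)/(W + W) = (55 + W)/((2*W)) = (55 + W)*(1/(2*W)) = (55 + W)/(2*W))
r(-15) + o(7, -12) = (1/2)*(55 - 15)/(-15) + (1/8 + 5*7 + 5*(-12))/(7 - 12) = (1/2)*(-1/15)*40 + (1/8 + 35 - 60)/(-5) = -4/3 - 1/5*(-199/8) = -4/3 + 199/40 = 437/120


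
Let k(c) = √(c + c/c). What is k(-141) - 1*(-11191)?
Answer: 11191 + 2*I*√35 ≈ 11191.0 + 11.832*I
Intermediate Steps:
k(c) = √(1 + c) (k(c) = √(c + 1) = √(1 + c))
k(-141) - 1*(-11191) = √(1 - 141) - 1*(-11191) = √(-140) + 11191 = 2*I*√35 + 11191 = 11191 + 2*I*√35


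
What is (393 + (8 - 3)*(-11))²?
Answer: 114244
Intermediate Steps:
(393 + (8 - 3)*(-11))² = (393 + 5*(-11))² = (393 - 55)² = 338² = 114244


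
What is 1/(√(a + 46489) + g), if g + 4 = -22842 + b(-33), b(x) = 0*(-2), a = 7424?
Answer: -22846/521885803 - √53913/521885803 ≈ -4.4221e-5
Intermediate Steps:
b(x) = 0
g = -22846 (g = -4 + (-22842 + 0) = -4 - 22842 = -22846)
1/(√(a + 46489) + g) = 1/(√(7424 + 46489) - 22846) = 1/(√53913 - 22846) = 1/(-22846 + √53913)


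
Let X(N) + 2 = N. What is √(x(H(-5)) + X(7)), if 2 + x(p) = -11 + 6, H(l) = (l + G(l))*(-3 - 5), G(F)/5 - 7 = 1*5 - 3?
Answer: I*√2 ≈ 1.4142*I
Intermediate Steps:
G(F) = 45 (G(F) = 35 + 5*(1*5 - 3) = 35 + 5*(5 - 3) = 35 + 5*2 = 35 + 10 = 45)
H(l) = -360 - 8*l (H(l) = (l + 45)*(-3 - 5) = (45 + l)*(-8) = -360 - 8*l)
x(p) = -7 (x(p) = -2 + (-11 + 6) = -2 - 5 = -7)
X(N) = -2 + N
√(x(H(-5)) + X(7)) = √(-7 + (-2 + 7)) = √(-7 + 5) = √(-2) = I*√2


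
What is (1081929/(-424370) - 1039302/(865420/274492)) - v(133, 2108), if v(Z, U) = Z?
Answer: -6055704558493273/18362914270 ≈ -3.2978e+5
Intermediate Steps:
(1081929/(-424370) - 1039302/(865420/274492)) - v(133, 2108) = (1081929/(-424370) - 1039302/(865420/274492)) - 1*133 = (1081929*(-1/424370) - 1039302/(865420*(1/274492))) - 133 = (-1081929/424370 - 1039302/216355/68623) - 133 = (-1081929/424370 - 1039302*68623/216355) - 133 = (-1081929/424370 - 71320021146/216355) - 133 = -6053262290895363/18362914270 - 133 = -6055704558493273/18362914270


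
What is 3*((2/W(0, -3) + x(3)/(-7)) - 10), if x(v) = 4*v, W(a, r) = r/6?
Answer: -330/7 ≈ -47.143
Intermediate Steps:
W(a, r) = r/6 (W(a, r) = r*(1/6) = r/6)
3*((2/W(0, -3) + x(3)/(-7)) - 10) = 3*((2/(((1/6)*(-3))) + (4*3)/(-7)) - 10) = 3*((2/(-1/2) + 12*(-1/7)) - 10) = 3*((2*(-2) - 12/7) - 10) = 3*((-4 - 12/7) - 10) = 3*(-40/7 - 10) = 3*(-110/7) = -330/7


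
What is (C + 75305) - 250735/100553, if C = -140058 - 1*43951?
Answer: -10930764047/100553 ≈ -1.0871e+5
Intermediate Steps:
C = -184009 (C = -140058 - 43951 = -184009)
(C + 75305) - 250735/100553 = (-184009 + 75305) - 250735/100553 = -108704 - 250735*1/100553 = -108704 - 250735/100553 = -10930764047/100553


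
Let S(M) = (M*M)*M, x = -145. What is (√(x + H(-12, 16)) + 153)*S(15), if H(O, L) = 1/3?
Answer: 516375 + 1125*I*√1302 ≈ 5.1638e+5 + 40594.0*I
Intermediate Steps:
H(O, L) = ⅓
S(M) = M³ (S(M) = M²*M = M³)
(√(x + H(-12, 16)) + 153)*S(15) = (√(-145 + ⅓) + 153)*15³ = (√(-434/3) + 153)*3375 = (I*√1302/3 + 153)*3375 = (153 + I*√1302/3)*3375 = 516375 + 1125*I*√1302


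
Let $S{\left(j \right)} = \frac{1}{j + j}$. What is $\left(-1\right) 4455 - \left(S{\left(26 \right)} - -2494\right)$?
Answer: $- \frac{361349}{52} \approx -6949.0$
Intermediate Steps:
$S{\left(j \right)} = \frac{1}{2 j}$
$\left(-1\right) 4455 - \left(S{\left(26 \right)} - -2494\right) = \left(-1\right) 4455 - \left(\frac{1}{2 \cdot 26} - -2494\right) = -4455 - \left(\frac{1}{2} \cdot \frac{1}{26} + 2494\right) = -4455 - \left(\frac{1}{52} + 2494\right) = -4455 - \frac{129689}{52} = - \frac{361349}{52}$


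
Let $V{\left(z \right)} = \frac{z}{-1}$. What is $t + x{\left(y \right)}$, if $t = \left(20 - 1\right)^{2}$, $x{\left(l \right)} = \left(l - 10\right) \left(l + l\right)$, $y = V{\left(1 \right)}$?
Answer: $383$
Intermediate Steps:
$V{\left(z \right)} = - z$ ($V{\left(z \right)} = z \left(-1\right) = - z$)
$y = -1$ ($y = \left(-1\right) 1 = -1$)
$x{\left(l \right)} = 2 l \left(-10 + l\right)$ ($x{\left(l \right)} = \left(-10 + l\right) 2 l = 2 l \left(-10 + l\right)$)
$t = 361$ ($t = 19^{2} = 361$)
$t + x{\left(y \right)} = 361 + 2 \left(-1\right) \left(-10 - 1\right) = 361 + 2 \left(-1\right) \left(-11\right) = 361 + 22 = 383$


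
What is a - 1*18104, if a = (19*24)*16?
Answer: -10808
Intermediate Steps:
a = 7296 (a = 456*16 = 7296)
a - 1*18104 = 7296 - 1*18104 = 7296 - 18104 = -10808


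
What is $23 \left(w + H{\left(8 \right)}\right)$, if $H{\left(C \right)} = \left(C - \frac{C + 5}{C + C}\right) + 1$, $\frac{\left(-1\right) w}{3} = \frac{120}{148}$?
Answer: $\frac{78361}{592} \approx 132.37$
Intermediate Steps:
$w = - \frac{90}{37}$ ($w = - 3 \cdot \frac{120}{148} = - 3 \cdot 120 \cdot \frac{1}{148} = \left(-3\right) \frac{30}{37} = - \frac{90}{37} \approx -2.4324$)
$H{\left(C \right)} = 1 + C - \frac{5 + C}{2 C}$ ($H{\left(C \right)} = \left(C - \frac{5 + C}{2 C}\right) + 1 = 1 + C - \frac{5 + C}{2 C}$)
$23 \left(w + H{\left(8 \right)}\right) = 23 \left(- \frac{90}{37} + \left(\frac{1}{2} + 8 - \frac{5}{2 \cdot 8}\right)\right) = 23 \left(- \frac{90}{37} + \left(\frac{1}{2} + 8 - \frac{5}{16}\right)\right) = 23 \left(- \frac{90}{37} + \frac{131}{16}\right) = 23 \cdot \frac{3407}{592} = \frac{78361}{592}$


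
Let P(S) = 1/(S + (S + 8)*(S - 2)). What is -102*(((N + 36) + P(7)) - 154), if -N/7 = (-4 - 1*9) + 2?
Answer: 171411/41 ≈ 4180.8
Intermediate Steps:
P(S) = 1/(S + (-2 + S)*(8 + S)) (P(S) = 1/(S + (8 + S)*(-2 + S)) = 1/(S + (-2 + S)*(8 + S)))
N = 77 (N = -7*((-4 - 1*9) + 2) = -7*((-4 - 9) + 2) = -7*(-13 + 2) = -7*(-11) = 77)
-102*(((N + 36) + P(7)) - 154) = -102*(((77 + 36) + 1/(-16 + 7² + 7*7)) - 154) = -102*((113 + 1/(-16 + 49 + 49)) - 154) = -102*((113 + 1/82) - 154) = -102*(9267/82 - 154) = -102*(-3361/82) = 171411/41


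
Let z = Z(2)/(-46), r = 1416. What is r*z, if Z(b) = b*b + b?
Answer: -4248/23 ≈ -184.70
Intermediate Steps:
Z(b) = b + b² (Z(b) = b² + b = b + b²)
z = -3/23 (z = (2*(1 + 2))/(-46) = (2*3)*(-1/46) = 6*(-1/46) = -3/23 ≈ -0.13043)
r*z = 1416*(-3/23) = -4248/23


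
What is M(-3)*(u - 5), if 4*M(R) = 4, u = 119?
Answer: 114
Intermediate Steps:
M(R) = 1 (M(R) = (¼)*4 = 1)
M(-3)*(u - 5) = 1*(119 - 5) = 1*114 = 114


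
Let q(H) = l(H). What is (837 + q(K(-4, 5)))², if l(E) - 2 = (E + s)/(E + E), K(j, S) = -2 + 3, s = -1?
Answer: 703921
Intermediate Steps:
K(j, S) = 1
l(E) = 2 + (-1 + E)/(2*E) (l(E) = 2 + (E - 1)/(E + E) = 2 + (-1 + E)/((2*E)) = 2 + (-1 + E)*(1/(2*E)) = 2 + (-1 + E)/(2*E))
q(H) = (-1 + 5*H)/(2*H)
(837 + q(K(-4, 5)))² = (837 + (½)*(-1 + 5*1)/1)² = (837 + (½)*1*(-1 + 5))² = (837 + (½)*1*4)² = (837 + 2)² = 839² = 703921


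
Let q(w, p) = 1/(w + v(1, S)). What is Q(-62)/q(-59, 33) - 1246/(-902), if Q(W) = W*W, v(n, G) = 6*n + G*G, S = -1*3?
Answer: -76279713/451 ≈ -1.6913e+5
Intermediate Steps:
S = -3
v(n, G) = G² + 6*n (v(n, G) = 6*n + G² = G² + 6*n)
q(w, p) = 1/(15 + w) (q(w, p) = 1/(w + ((-3)² + 6*1)) = 1/(w + (9 + 6)) = 1/(w + 15) = 1/(15 + w))
Q(W) = W²
Q(-62)/q(-59, 33) - 1246/(-902) = (-62)²/(1/(15 - 59)) - 1246/(-902) = 3844/(1/(-44)) - 1246*(-1/902) = 3844/(-1/44) + 623/451 = 3844*(-44) + 623/451 = -169136 + 623/451 = -76279713/451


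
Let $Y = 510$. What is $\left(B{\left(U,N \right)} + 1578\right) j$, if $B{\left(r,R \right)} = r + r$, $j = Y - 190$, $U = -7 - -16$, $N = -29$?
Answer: $510720$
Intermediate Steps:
$U = 9$ ($U = -7 + 16 = 9$)
$j = 320$ ($j = 510 - 190 = 320$)
$B{\left(r,R \right)} = 2 r$
$\left(B{\left(U,N \right)} + 1578\right) j = \left(2 \cdot 9 + 1578\right) 320 = \left(18 + 1578\right) 320 = 1596 \cdot 320 = 510720$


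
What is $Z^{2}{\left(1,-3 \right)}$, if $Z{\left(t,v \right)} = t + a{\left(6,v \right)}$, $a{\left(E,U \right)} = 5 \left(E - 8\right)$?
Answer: $81$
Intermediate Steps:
$a{\left(E,U \right)} = -40 + 5 E$ ($a{\left(E,U \right)} = 5 \left(E - 8\right) = 5 \left(-8 + E\right) = -40 + 5 E$)
$Z{\left(t,v \right)} = -10 + t$ ($Z{\left(t,v \right)} = t + \left(-40 + 5 \cdot 6\right) = t + \left(-40 + 30\right) = t - 10 = -10 + t$)
$Z^{2}{\left(1,-3 \right)} = \left(-10 + 1\right)^{2} = \left(-9\right)^{2} = 81$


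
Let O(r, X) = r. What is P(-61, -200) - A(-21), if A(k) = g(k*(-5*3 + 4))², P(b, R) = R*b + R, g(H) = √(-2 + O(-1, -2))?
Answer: 12003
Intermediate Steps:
g(H) = I*√3 (g(H) = √(-2 - 1) = √(-3) = I*√3)
P(b, R) = R + R*b
A(k) = -3 (A(k) = (I*√3)² = -3)
P(-61, -200) - A(-21) = -200*(1 - 61) - 1*(-3) = -200*(-60) + 3 = 12000 + 3 = 12003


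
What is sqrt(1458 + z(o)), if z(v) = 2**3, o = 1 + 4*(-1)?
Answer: sqrt(1466) ≈ 38.288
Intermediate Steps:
o = -3 (o = 1 - 4 = -3)
z(v) = 8
sqrt(1458 + z(o)) = sqrt(1458 + 8) = sqrt(1466)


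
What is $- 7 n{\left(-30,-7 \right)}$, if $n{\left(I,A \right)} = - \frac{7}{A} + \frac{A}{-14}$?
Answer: $- \frac{21}{2} \approx -10.5$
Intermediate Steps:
$n{\left(I,A \right)} = - \frac{7}{A} - \frac{A}{14}$ ($n{\left(I,A \right)} = - \frac{7}{A} + A \left(- \frac{1}{14}\right) = - \frac{7}{A} - \frac{A}{14}$)
$- 7 n{\left(-30,-7 \right)} = - 7 \left(- \frac{7}{-7} - - \frac{1}{2}\right) = - 7 \left(\left(-7\right) \left(- \frac{1}{7}\right) + \frac{1}{2}\right) = - 7 \left(1 + \frac{1}{2}\right) = \left(-7\right) \frac{3}{2} = - \frac{21}{2}$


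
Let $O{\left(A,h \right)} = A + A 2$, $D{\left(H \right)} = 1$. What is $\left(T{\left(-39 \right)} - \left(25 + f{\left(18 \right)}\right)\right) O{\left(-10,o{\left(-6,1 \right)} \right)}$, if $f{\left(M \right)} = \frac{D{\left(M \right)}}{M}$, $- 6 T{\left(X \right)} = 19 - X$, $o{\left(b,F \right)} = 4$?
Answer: $\frac{3125}{3} \approx 1041.7$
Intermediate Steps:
$T{\left(X \right)} = - \frac{19}{6} + \frac{X}{6}$ ($T{\left(X \right)} = - \frac{19 - X}{6} = - \frac{19}{6} + \frac{X}{6}$)
$f{\left(M \right)} = \frac{1}{M}$ ($f{\left(M \right)} = 1 \frac{1}{M} = \frac{1}{M}$)
$O{\left(A,h \right)} = 3 A$ ($O{\left(A,h \right)} = A + 2 A = 3 A$)
$\left(T{\left(-39 \right)} - \left(25 + f{\left(18 \right)}\right)\right) O{\left(-10,o{\left(-6,1 \right)} \right)} = \left(\left(- \frac{19}{6} + \frac{1}{6} \left(-39\right)\right) - \frac{451}{18}\right) 3 \left(-10\right) = \left(\left(- \frac{19}{6} - \frac{13}{2}\right) - \frac{451}{18}\right) \left(-30\right) = \left(- \frac{29}{3} - \frac{451}{18}\right) \left(-30\right) = \left(- \frac{625}{18}\right) \left(-30\right) = \frac{3125}{3}$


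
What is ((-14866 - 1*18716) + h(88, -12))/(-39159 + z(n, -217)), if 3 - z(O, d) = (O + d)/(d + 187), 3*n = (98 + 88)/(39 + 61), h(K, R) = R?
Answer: 50391000/58744819 ≈ 0.85779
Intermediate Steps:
n = 31/50 (n = ((98 + 88)/(39 + 61))/3 = (186/100)/3 = (186*(1/100))/3 = (⅓)*(93/50) = 31/50 ≈ 0.62000)
z(O, d) = 3 - (O + d)/(187 + d) (z(O, d) = 3 - (O + d)/(d + 187) = 3 - (O + d)/(187 + d))
((-14866 - 1*18716) + h(88, -12))/(-39159 + z(n, -217)) = ((-14866 - 1*18716) - 12)/(-39159 + (561 - 1*31/50 + 2*(-217))/(187 - 217)) = ((-14866 - 18716) - 12)/(-39159 + (561 - 31/50 - 434)/(-30)) = (-33582 - 12)/(-39159 - 1/30*6319/50) = -33594/(-39159 - 6319/1500) = -33594/(-58744819/1500) = -33594*(-1500/58744819) = 50391000/58744819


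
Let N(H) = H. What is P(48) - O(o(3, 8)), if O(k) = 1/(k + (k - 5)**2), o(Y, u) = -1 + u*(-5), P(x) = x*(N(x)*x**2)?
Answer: 11014963199/2075 ≈ 5.3084e+6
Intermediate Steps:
P(x) = x**4 (P(x) = x*(x*x**2) = x*x**3 = x**4)
o(Y, u) = -1 - 5*u
O(k) = 1/(k + (-5 + k)**2)
P(48) - O(o(3, 8)) = 48**4 - 1/((-1 - 5*8) + (-5 + (-1 - 5*8))**2) = 5308416 - 1/((-1 - 40) + (-5 + (-1 - 40))**2) = 5308416 - 1/(-41 + (-5 - 41)**2) = 5308416 - 1/(-41 + (-46)**2) = 5308416 - 1/(-41 + 2116) = 5308416 - 1/2075 = 11014963199/2075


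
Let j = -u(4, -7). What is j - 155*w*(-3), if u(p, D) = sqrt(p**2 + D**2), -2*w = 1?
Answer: -465/2 - sqrt(65) ≈ -240.56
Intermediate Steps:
w = -1/2 (w = -1/2*1 = -1/2 ≈ -0.50000)
u(p, D) = sqrt(D**2 + p**2)
j = -sqrt(65) (j = -sqrt((-7)**2 + 4**2) = -sqrt(49 + 16) = -sqrt(65) ≈ -8.0623)
j - 155*w*(-3) = -sqrt(65) - (-155)*(-3)/2 = -sqrt(65) - 155*3/2 = -sqrt(65) - 465/2 = -465/2 - sqrt(65)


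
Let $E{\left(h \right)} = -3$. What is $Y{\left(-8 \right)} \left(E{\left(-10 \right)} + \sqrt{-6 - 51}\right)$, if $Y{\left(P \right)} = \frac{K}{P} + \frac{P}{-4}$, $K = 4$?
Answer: $- \frac{9}{2} + \frac{3 i \sqrt{57}}{2} \approx -4.5 + 11.325 i$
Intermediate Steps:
$Y{\left(P \right)} = \frac{4}{P} - \frac{P}{4}$ ($Y{\left(P \right)} = \frac{4}{P} + \frac{P}{-4} = \frac{4}{P} + P \left(- \frac{1}{4}\right) = \frac{4}{P} - \frac{P}{4}$)
$Y{\left(-8 \right)} \left(E{\left(-10 \right)} + \sqrt{-6 - 51}\right) = \left(\frac{4}{-8} - -2\right) \left(-3 + \sqrt{-6 - 51}\right) = \left(4 \left(- \frac{1}{8}\right) + 2\right) \left(-3 + \sqrt{-57}\right) = \left(- \frac{1}{2} + 2\right) \left(-3 + i \sqrt{57}\right) = \frac{3 \left(-3 + i \sqrt{57}\right)}{2} = - \frac{9}{2} + \frac{3 i \sqrt{57}}{2}$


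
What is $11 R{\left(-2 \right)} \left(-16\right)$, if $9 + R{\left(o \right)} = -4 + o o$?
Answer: $1584$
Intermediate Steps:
$R{\left(o \right)} = -13 + o^{2}$ ($R{\left(o \right)} = -9 + \left(-4 + o o\right) = -9 + \left(-4 + o^{2}\right) = -13 + o^{2}$)
$11 R{\left(-2 \right)} \left(-16\right) = 11 \left(-13 + \left(-2\right)^{2}\right) \left(-16\right) = 11 \left(-13 + 4\right) \left(-16\right) = 11 \left(-9\right) \left(-16\right) = \left(-99\right) \left(-16\right) = 1584$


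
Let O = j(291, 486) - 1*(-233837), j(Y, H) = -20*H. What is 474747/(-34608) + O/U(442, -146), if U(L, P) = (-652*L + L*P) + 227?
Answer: -8338063639/580901872 ≈ -14.354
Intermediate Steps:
U(L, P) = 227 - 652*L + L*P
O = 224117 (O = -20*486 - 1*(-233837) = -9720 + 233837 = 224117)
474747/(-34608) + O/U(442, -146) = 474747/(-34608) + 224117/(227 - 652*442 + 442*(-146)) = 474747*(-1/34608) + 224117/(227 - 288184 - 64532) = -22607/1648 + 224117/(-352489) = -22607/1648 + 224117*(-1/352489) = -22607/1648 - 224117/352489 = -8338063639/580901872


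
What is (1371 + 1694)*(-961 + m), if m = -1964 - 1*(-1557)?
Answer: -4192920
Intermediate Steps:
m = -407 (m = -1964 + 1557 = -407)
(1371 + 1694)*(-961 + m) = (1371 + 1694)*(-961 - 407) = 3065*(-1368) = -4192920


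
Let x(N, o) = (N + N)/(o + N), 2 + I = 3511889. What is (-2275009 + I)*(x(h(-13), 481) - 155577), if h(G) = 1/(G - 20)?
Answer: -763561322447047/3968 ≈ -1.9243e+11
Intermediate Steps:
I = 3511887 (I = -2 + 3511889 = 3511887)
h(G) = 1/(-20 + G)
x(N, o) = 2*N/(N + o) (x(N, o) = (2*N)/(N + o) = 2*N/(N + o))
(-2275009 + I)*(x(h(-13), 481) - 155577) = (-2275009 + 3511887)*(2/((-20 - 13)*(1/(-20 - 13) + 481)) - 155577) = 1236878*(2/(-33*(1/(-33) + 481)) - 155577) = 1236878*(2*(-1/33)/(-1/33 + 481) - 155577) = 1236878*(2*(-1/33)/(15872/33) - 155577) = 1236878*(2*(-1/33)*(33/15872) - 155577) = 1236878*(-1/7936 - 155577) = 1236878*(-1234659073/7936) = -763561322447047/3968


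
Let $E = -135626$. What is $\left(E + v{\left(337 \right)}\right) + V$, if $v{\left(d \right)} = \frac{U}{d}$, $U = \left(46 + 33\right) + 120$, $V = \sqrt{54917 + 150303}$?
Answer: $- \frac{45705763}{337} + 2 \sqrt{51305} \approx -1.3517 \cdot 10^{5}$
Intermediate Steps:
$V = 2 \sqrt{51305}$ ($V = \sqrt{205220} = 2 \sqrt{51305} \approx 453.01$)
$U = 199$ ($U = 79 + 120 = 199$)
$v{\left(d \right)} = \frac{199}{d}$
$\left(E + v{\left(337 \right)}\right) + V = \left(-135626 + \frac{199}{337}\right) + 2 \sqrt{51305} = - \frac{45705763}{337} + 2 \sqrt{51305}$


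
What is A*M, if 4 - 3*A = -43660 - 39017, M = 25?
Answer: 2067025/3 ≈ 6.8901e+5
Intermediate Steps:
A = 82681/3 (A = 4/3 - (-43660 - 39017)/3 = 4/3 - 1/3*(-82677) = 4/3 + 27559 = 82681/3 ≈ 27560.)
A*M = (82681/3)*25 = 2067025/3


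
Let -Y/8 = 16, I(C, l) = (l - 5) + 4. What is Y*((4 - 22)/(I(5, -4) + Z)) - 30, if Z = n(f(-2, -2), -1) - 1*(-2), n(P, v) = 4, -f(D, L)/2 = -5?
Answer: 2274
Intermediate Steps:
I(C, l) = -1 + l (I(C, l) = (-5 + l) + 4 = -1 + l)
Y = -128 (Y = -8*16 = -128)
f(D, L) = 10 (f(D, L) = -2*(-5) = 10)
Z = 6 (Z = 4 - 1*(-2) = 4 + 2 = 6)
Y*((4 - 22)/(I(5, -4) + Z)) - 30 = -128*(4 - 22)/((-1 - 4) + 6) - 30 = -(-2304)/(-5 + 6) - 30 = -(-2304)/1 - 30 = -(-2304) - 30 = -128*(-18) - 30 = 2304 - 30 = 2274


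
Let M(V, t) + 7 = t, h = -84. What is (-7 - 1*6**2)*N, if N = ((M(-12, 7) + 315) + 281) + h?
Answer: -22016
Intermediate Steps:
M(V, t) = -7 + t
N = 512 (N = (((-7 + 7) + 315) + 281) - 84 = ((0 + 315) + 281) - 84 = (315 + 281) - 84 = 596 - 84 = 512)
(-7 - 1*6**2)*N = (-7 - 1*6**2)*512 = (-7 - 1*36)*512 = (-7 - 36)*512 = -43*512 = -22016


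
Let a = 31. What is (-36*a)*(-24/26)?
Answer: 13392/13 ≈ 1030.2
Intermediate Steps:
(-36*a)*(-24/26) = (-36*31)*(-24/26) = -(-26784)/26 = -1116*(-12/13) = 13392/13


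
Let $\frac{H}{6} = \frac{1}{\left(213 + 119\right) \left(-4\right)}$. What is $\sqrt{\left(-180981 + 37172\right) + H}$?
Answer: $\frac{i \sqrt{15851203714}}{332} \approx 379.22 i$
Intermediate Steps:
$H = - \frac{3}{664}$ ($H = \frac{6}{\left(213 + 119\right) \left(-4\right)} = \frac{6}{332 \left(-4\right)} = \frac{6}{-1328} = 6 \left(- \frac{1}{1328}\right) = - \frac{3}{664} \approx -0.0045181$)
$\sqrt{\left(-180981 + 37172\right) + H} = \sqrt{\left(-180981 + 37172\right) - \frac{3}{664}} = \sqrt{-143809 - \frac{3}{664}} = \sqrt{- \frac{95489179}{664}} = \frac{i \sqrt{15851203714}}{332}$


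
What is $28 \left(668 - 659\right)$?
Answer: $252$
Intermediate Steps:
$28 \left(668 - 659\right) = 28 \cdot 9 = 252$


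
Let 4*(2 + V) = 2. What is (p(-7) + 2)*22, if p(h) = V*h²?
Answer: -1573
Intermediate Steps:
V = -3/2 (V = -2 + (¼)*2 = -2 + ½ = -3/2 ≈ -1.5000)
p(h) = -3*h²/2
(p(-7) + 2)*22 = (-3/2*(-7)² + 2)*22 = (-3/2*49 + 2)*22 = (-147/2 + 2)*22 = -143/2*22 = -1573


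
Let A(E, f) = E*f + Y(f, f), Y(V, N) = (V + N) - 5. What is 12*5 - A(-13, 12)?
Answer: 197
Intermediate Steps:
Y(V, N) = -5 + N + V (Y(V, N) = (N + V) - 5 = -5 + N + V)
A(E, f) = -5 + 2*f + E*f (A(E, f) = E*f + (-5 + f + f) = E*f + (-5 + 2*f) = -5 + 2*f + E*f)
12*5 - A(-13, 12) = 12*5 - (-5 + 2*12 - 13*12) = 60 - (-5 + 24 - 156) = 60 - 1*(-137) = 60 + 137 = 197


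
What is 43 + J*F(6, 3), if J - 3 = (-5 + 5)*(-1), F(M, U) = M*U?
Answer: 97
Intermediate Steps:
J = 3 (J = 3 + (-5 + 5)*(-1) = 3 + 0*(-1) = 3 + 0 = 3)
43 + J*F(6, 3) = 43 + 3*(6*3) = 43 + 3*18 = 43 + 54 = 97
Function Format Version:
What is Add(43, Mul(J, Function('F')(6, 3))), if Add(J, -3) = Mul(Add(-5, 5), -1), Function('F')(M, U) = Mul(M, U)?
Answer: 97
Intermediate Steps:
J = 3 (J = Add(3, Mul(Add(-5, 5), -1)) = Add(3, Mul(0, -1)) = Add(3, 0) = 3)
Add(43, Mul(J, Function('F')(6, 3))) = Add(43, Mul(3, Mul(6, 3))) = Add(43, Mul(3, 18)) = Add(43, 54) = 97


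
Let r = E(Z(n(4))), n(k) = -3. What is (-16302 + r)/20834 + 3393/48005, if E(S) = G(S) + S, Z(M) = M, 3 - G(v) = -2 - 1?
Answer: -711743733/1000136170 ≈ -0.71165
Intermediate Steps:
G(v) = 6 (G(v) = 3 - (-2 - 1) = 3 - 1*(-3) = 3 + 3 = 6)
E(S) = 6 + S
r = 3 (r = 6 - 3 = 3)
(-16302 + r)/20834 + 3393/48005 = (-16302 + 3)/20834 + 3393/48005 = -16299*1/20834 + 3393*(1/48005) = -16299/20834 + 3393/48005 = -711743733/1000136170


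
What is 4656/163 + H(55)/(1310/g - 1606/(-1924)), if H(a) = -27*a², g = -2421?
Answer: -31002877878042/111466409 ≈ -2.7814e+5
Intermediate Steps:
4656/163 + H(55)/(1310/g - 1606/(-1924)) = 4656/163 + (-27*55²)/(1310/(-2421) - 1606/(-1924)) = 4656*(1/163) + (-27*3025)/(1310*(-1/2421) - 1606*(-1/1924)) = 4656/163 - 81675/(-1310/2421 + 803/962) = 4656/163 - 81675/683843/2329002 = 4656/163 - 81675*2329002/683843 = 4656/163 - 190221238350/683843 = -31002877878042/111466409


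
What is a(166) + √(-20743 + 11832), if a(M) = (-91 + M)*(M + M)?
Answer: 24900 + I*√8911 ≈ 24900.0 + 94.398*I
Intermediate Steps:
a(M) = 2*M*(-91 + M) (a(M) = (-91 + M)*(2*M) = 2*M*(-91 + M))
a(166) + √(-20743 + 11832) = 2*166*(-91 + 166) + √(-20743 + 11832) = 2*166*75 + √(-8911) = 24900 + I*√8911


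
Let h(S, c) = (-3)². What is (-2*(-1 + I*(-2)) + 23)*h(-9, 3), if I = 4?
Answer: 369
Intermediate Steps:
h(S, c) = 9
(-2*(-1 + I*(-2)) + 23)*h(-9, 3) = (-2*(-1 + 4*(-2)) + 23)*9 = (-2*(-1 - 8) + 23)*9 = (-2*(-9) + 23)*9 = (18 + 23)*9 = 41*9 = 369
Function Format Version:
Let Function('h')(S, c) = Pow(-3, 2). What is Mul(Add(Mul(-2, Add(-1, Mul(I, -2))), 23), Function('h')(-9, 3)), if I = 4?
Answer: 369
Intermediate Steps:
Function('h')(S, c) = 9
Mul(Add(Mul(-2, Add(-1, Mul(I, -2))), 23), Function('h')(-9, 3)) = Mul(Add(Mul(-2, Add(-1, Mul(4, -2))), 23), 9) = Mul(Add(Mul(-2, Add(-1, -8)), 23), 9) = Mul(Add(Mul(-2, -9), 23), 9) = Mul(Add(18, 23), 9) = Mul(41, 9) = 369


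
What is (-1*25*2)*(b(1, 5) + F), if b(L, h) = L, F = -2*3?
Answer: 250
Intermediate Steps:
F = -6
(-1*25*2)*(b(1, 5) + F) = (-1*25*2)*(1 - 6) = -25*2*(-5) = -50*(-5) = 250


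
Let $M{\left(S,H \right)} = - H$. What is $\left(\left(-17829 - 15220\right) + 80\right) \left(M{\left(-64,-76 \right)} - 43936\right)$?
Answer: $1446020340$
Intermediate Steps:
$\left(\left(-17829 - 15220\right) + 80\right) \left(M{\left(-64,-76 \right)} - 43936\right) = \left(\left(-17829 - 15220\right) + 80\right) \left(\left(-1\right) \left(-76\right) - 43936\right) = \left(\left(-17829 - 15220\right) + 80\right) \left(76 - 43936\right) = \left(-33049 + 80\right) \left(-43860\right) = \left(-32969\right) \left(-43860\right) = 1446020340$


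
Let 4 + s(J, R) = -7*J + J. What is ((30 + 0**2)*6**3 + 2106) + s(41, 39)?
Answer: 8336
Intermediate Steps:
s(J, R) = -4 - 6*J (s(J, R) = -4 + (-7*J + J) = -4 - 6*J)
((30 + 0**2)*6**3 + 2106) + s(41, 39) = ((30 + 0**2)*6**3 + 2106) + (-4 - 6*41) = ((30 + 0)*216 + 2106) + (-4 - 246) = (30*216 + 2106) - 250 = (6480 + 2106) - 250 = 8586 - 250 = 8336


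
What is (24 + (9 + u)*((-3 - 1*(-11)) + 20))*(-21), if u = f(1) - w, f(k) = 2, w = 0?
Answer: -6972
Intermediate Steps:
u = 2 (u = 2 - 1*0 = 2 + 0 = 2)
(24 + (9 + u)*((-3 - 1*(-11)) + 20))*(-21) = (24 + (9 + 2)*((-3 - 1*(-11)) + 20))*(-21) = (24 + 11*((-3 + 11) + 20))*(-21) = (24 + 11*(8 + 20))*(-21) = (24 + 11*28)*(-21) = (24 + 308)*(-21) = 332*(-21) = -6972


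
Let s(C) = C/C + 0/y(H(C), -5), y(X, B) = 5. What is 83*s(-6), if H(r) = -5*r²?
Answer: 83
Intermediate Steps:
s(C) = 1 (s(C) = C/C + 0/5 = 1 + 0*(⅕) = 1 + 0 = 1)
83*s(-6) = 83*1 = 83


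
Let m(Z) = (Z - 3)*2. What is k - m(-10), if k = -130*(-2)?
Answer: 286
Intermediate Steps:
k = 260
m(Z) = -6 + 2*Z (m(Z) = (-3 + Z)*2 = -6 + 2*Z)
k - m(-10) = 260 - (-6 + 2*(-10)) = 260 - (-6 - 20) = 260 - 1*(-26) = 260 + 26 = 286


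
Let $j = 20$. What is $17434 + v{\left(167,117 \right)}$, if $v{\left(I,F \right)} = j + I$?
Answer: $17621$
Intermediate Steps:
$v{\left(I,F \right)} = 20 + I$
$17434 + v{\left(167,117 \right)} = 17434 + \left(20 + 167\right) = 17434 + 187 = 17621$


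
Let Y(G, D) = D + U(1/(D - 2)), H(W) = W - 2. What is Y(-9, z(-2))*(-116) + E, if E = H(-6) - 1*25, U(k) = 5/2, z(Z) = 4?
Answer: -787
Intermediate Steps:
H(W) = -2 + W
U(k) = 5/2 (U(k) = 5*(½) = 5/2)
E = -33 (E = (-2 - 6) - 1*25 = -8 - 25 = -33)
Y(G, D) = 5/2 + D (Y(G, D) = D + 5/2 = 5/2 + D)
Y(-9, z(-2))*(-116) + E = (5/2 + 4)*(-116) - 33 = (13/2)*(-116) - 33 = -754 - 33 = -787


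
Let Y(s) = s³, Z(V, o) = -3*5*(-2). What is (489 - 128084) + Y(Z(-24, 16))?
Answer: -100595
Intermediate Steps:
Z(V, o) = 30 (Z(V, o) = -15*(-2) = 30)
(489 - 128084) + Y(Z(-24, 16)) = (489 - 128084) + 30³ = -127595 + 27000 = -100595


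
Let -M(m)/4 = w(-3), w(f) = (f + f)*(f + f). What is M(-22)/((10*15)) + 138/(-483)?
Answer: -218/175 ≈ -1.2457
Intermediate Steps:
w(f) = 4*f² (w(f) = (2*f)*(2*f) = 4*f²)
M(m) = -144 (M(m) = -16*(-3)² = -16*9 = -4*36 = -144)
M(-22)/((10*15)) + 138/(-483) = -144/(10*15) + 138/(-483) = -144/150 + 138*(-1/483) = -144*1/150 - 2/7 = -24/25 - 2/7 = -218/175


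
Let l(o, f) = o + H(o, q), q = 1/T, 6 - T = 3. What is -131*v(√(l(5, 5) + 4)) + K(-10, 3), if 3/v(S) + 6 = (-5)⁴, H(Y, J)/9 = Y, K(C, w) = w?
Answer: 1464/619 ≈ 2.3651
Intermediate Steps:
T = 3 (T = 6 - 1*3 = 6 - 3 = 3)
q = ⅓ (q = 1/3 = ⅓ ≈ 0.33333)
H(Y, J) = 9*Y
l(o, f) = 10*o (l(o, f) = o + 9*o = 10*o)
v(S) = 3/619 (v(S) = 3/(-6 + (-5)⁴) = 3/(-6 + 625) = 3/619)
-131*v(√(l(5, 5) + 4)) + K(-10, 3) = -131*3/619 + 3 = -393/619 + 3 = 1464/619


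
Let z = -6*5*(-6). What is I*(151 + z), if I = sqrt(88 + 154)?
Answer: 3641*sqrt(2) ≈ 5149.1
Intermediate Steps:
z = 180 (z = -30*(-6) = 180)
I = 11*sqrt(2) (I = sqrt(242) = 11*sqrt(2) ≈ 15.556)
I*(151 + z) = (11*sqrt(2))*(151 + 180) = (11*sqrt(2))*331 = 3641*sqrt(2)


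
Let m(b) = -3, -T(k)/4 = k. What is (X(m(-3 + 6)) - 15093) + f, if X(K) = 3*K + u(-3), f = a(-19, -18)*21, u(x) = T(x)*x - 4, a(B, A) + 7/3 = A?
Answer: -15569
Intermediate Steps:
a(B, A) = -7/3 + A
T(k) = -4*k
u(x) = -4 - 4*x**2 (u(x) = (-4*x)*x - 4 = -4*x**2 - 4 = -4 - 4*x**2)
f = -427 (f = (-7/3 - 18)*21 = -61/3*21 = -427)
X(K) = -40 + 3*K (X(K) = 3*K + (-4 - 4*(-3)**2) = 3*K + (-4 - 4*9) = 3*K + (-4 - 36) = 3*K - 40 = -40 + 3*K)
(X(m(-3 + 6)) - 15093) + f = ((-40 + 3*(-3)) - 15093) - 427 = ((-40 - 9) - 15093) - 427 = (-49 - 15093) - 427 = -15142 - 427 = -15569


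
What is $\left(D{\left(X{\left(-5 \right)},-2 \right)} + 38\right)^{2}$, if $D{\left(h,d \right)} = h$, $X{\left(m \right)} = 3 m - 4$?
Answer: $361$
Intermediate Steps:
$X{\left(m \right)} = -4 + 3 m$
$\left(D{\left(X{\left(-5 \right)},-2 \right)} + 38\right)^{2} = \left(\left(-4 + 3 \left(-5\right)\right) + 38\right)^{2} = \left(\left(-4 - 15\right) + 38\right)^{2} = \left(-19 + 38\right)^{2} = 19^{2} = 361$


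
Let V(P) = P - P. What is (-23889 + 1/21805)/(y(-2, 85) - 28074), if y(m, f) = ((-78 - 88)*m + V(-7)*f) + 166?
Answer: 130224911/150323670 ≈ 0.86630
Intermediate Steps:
V(P) = 0
y(m, f) = 166 - 166*m (y(m, f) = ((-78 - 88)*m + 0*f) + 166 = (-166*m + 0) + 166 = -166*m + 166 = 166 - 166*m)
(-23889 + 1/21805)/(y(-2, 85) - 28074) = (-23889 + 1/21805)/((166 - 166*(-2)) - 28074) = (-23889 + 1/21805)/((166 + 332) - 28074) = -520899644/(21805*(498 - 28074)) = -520899644/21805/(-27576) = -520899644/21805*(-1/27576) = 130224911/150323670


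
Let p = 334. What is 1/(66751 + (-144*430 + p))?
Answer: 1/5165 ≈ 0.00019361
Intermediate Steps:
1/(66751 + (-144*430 + p)) = 1/(66751 + (-144*430 + 334)) = 1/(66751 + (-61920 + 334)) = 1/(66751 - 61586) = 1/5165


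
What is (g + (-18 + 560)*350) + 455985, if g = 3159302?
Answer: 3804987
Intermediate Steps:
(g + (-18 + 560)*350) + 455985 = (3159302 + (-18 + 560)*350) + 455985 = (3159302 + 542*350) + 455985 = (3159302 + 189700) + 455985 = 3349002 + 455985 = 3804987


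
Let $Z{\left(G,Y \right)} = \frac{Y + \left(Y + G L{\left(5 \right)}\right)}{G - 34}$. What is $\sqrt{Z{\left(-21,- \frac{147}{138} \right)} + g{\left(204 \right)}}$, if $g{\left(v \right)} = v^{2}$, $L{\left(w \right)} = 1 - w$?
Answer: $\frac{\sqrt{66592581605}}{1265} \approx 204.0$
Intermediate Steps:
$Z{\left(G,Y \right)} = \frac{- 4 G + 2 Y}{-34 + G}$ ($Z{\left(G,Y \right)} = \frac{Y + \left(Y + G \left(1 - 5\right)\right)}{G - 34} = \frac{Y + \left(Y + G \left(1 - 5\right)\right)}{-34 + G} = \frac{Y + \left(Y + G \left(-4\right)\right)}{-34 + G} = \frac{Y - \left(- Y + 4 G\right)}{-34 + G} = \frac{- 4 G + 2 Y}{-34 + G}$)
$\sqrt{Z{\left(-21,- \frac{147}{138} \right)} + g{\left(204 \right)}} = \sqrt{\frac{2 \left(- \frac{147}{138} - -42\right)}{-34 - 21} + 204^{2}} = \sqrt{\frac{2 \left(\left(-147\right) \frac{1}{138} + 42\right)}{-55} + 41616} = \sqrt{2 \left(- \frac{1}{55}\right) \left(- \frac{49}{46} + 42\right) + 41616} = \sqrt{2 \left(- \frac{1}{55}\right) \frac{1883}{46} + 41616} = \sqrt{- \frac{1883}{1265} + 41616} = \sqrt{\frac{52642357}{1265}} = \frac{\sqrt{66592581605}}{1265}$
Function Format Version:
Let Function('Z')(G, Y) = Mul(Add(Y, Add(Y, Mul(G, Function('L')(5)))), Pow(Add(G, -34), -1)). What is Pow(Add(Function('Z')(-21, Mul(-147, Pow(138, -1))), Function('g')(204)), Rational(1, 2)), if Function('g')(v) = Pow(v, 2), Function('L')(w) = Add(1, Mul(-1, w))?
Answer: Mul(Rational(1, 1265), Pow(66592581605, Rational(1, 2))) ≈ 204.00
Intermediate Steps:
Function('Z')(G, Y) = Mul(Pow(Add(-34, G), -1), Add(Mul(-4, G), Mul(2, Y))) (Function('Z')(G, Y) = Mul(Add(Y, Add(Y, Mul(G, Add(1, Mul(-1, 5))))), Pow(Add(G, -34), -1)) = Mul(Add(Y, Add(Y, Mul(G, Add(1, -5)))), Pow(Add(-34, G), -1)) = Mul(Add(Y, Add(Y, Mul(G, -4))), Pow(Add(-34, G), -1)) = Mul(Add(Y, Add(Y, Mul(-4, G))), Pow(Add(-34, G), -1)) = Mul(Add(Mul(-4, G), Mul(2, Y)), Pow(Add(-34, G), -1)) = Mul(Pow(Add(-34, G), -1), Add(Mul(-4, G), Mul(2, Y))))
Pow(Add(Function('Z')(-21, Mul(-147, Pow(138, -1))), Function('g')(204)), Rational(1, 2)) = Pow(Add(Mul(2, Pow(Add(-34, -21), -1), Add(Mul(-147, Pow(138, -1)), Mul(-2, -21))), Pow(204, 2)), Rational(1, 2)) = Pow(Add(Mul(2, Pow(-55, -1), Add(Mul(-147, Rational(1, 138)), 42)), 41616), Rational(1, 2)) = Pow(Add(Mul(2, Rational(-1, 55), Add(Rational(-49, 46), 42)), 41616), Rational(1, 2)) = Pow(Add(Mul(2, Rational(-1, 55), Rational(1883, 46)), 41616), Rational(1, 2)) = Pow(Add(Rational(-1883, 1265), 41616), Rational(1, 2)) = Pow(Rational(52642357, 1265), Rational(1, 2)) = Mul(Rational(1, 1265), Pow(66592581605, Rational(1, 2)))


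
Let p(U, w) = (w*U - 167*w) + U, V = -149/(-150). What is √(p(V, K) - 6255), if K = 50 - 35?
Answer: 8*I*√30741/15 ≈ 93.51*I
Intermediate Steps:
K = 15
V = 149/150 (V = -149*(-1/150) = 149/150 ≈ 0.99333)
p(U, w) = U - 167*w + U*w (p(U, w) = (U*w - 167*w) + U = (-167*w + U*w) + U = U - 167*w + U*w)
√(p(V, K) - 6255) = √((149/150 - 167*15 + (149/150)*15) - 6255) = √((149/150 - 2505 + 149/10) - 6255) = √(-186683/75 - 6255) = √(-655808/75) = 8*I*√30741/15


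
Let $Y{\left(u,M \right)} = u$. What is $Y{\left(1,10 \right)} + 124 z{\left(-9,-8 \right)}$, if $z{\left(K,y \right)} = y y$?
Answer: $7937$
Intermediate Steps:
$z{\left(K,y \right)} = y^{2}$
$Y{\left(1,10 \right)} + 124 z{\left(-9,-8 \right)} = 1 + 124 \left(-8\right)^{2} = 1 + 124 \cdot 64 = 1 + 7936 = 7937$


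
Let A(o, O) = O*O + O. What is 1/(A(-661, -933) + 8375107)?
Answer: 1/9244663 ≈ 1.0817e-7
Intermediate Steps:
A(o, O) = O + O**2 (A(o, O) = O**2 + O = O + O**2)
1/(A(-661, -933) + 8375107) = 1/(-933*(1 - 933) + 8375107) = 1/(-933*(-932) + 8375107) = 1/(869556 + 8375107) = 1/9244663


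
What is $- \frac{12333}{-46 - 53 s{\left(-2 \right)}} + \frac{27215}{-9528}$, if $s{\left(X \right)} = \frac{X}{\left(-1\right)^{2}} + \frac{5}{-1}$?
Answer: $- \frac{126353699}{3096600} \approx -40.804$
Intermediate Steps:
$s{\left(X \right)} = -5 + X$ ($s{\left(X \right)} = \frac{X}{1} + 5 \left(-1\right) = X 1 - 5 = X - 5 = -5 + X$)
$- \frac{12333}{-46 - 53 s{\left(-2 \right)}} + \frac{27215}{-9528} = - \frac{12333}{-46 - 53 \left(-5 - 2\right)} + \frac{27215}{-9528} = - \frac{12333}{-46 - -371} + 27215 \left(- \frac{1}{9528}\right) = - \frac{12333}{-46 + 371} - \frac{27215}{9528} = - \frac{12333}{325} - \frac{27215}{9528} = - \frac{126353699}{3096600}$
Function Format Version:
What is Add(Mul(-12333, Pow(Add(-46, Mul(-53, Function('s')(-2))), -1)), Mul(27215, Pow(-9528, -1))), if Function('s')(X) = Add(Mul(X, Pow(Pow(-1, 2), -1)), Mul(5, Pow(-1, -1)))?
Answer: Rational(-126353699, 3096600) ≈ -40.804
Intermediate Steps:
Function('s')(X) = Add(-5, X) (Function('s')(X) = Add(Mul(X, Pow(1, -1)), Mul(5, -1)) = Add(Mul(X, 1), -5) = Add(X, -5) = Add(-5, X))
Add(Mul(-12333, Pow(Add(-46, Mul(-53, Function('s')(-2))), -1)), Mul(27215, Pow(-9528, -1))) = Add(Mul(-12333, Pow(Add(-46, Mul(-53, Add(-5, -2))), -1)), Mul(27215, Pow(-9528, -1))) = Add(Mul(-12333, Pow(Add(-46, Mul(-53, -7)), -1)), Mul(27215, Rational(-1, 9528))) = Add(Mul(-12333, Pow(Add(-46, 371), -1)), Rational(-27215, 9528)) = Add(Mul(-12333, Pow(325, -1)), Rational(-27215, 9528)) = Add(Mul(-12333, Rational(1, 325)), Rational(-27215, 9528)) = Add(Rational(-12333, 325), Rational(-27215, 9528)) = Rational(-126353699, 3096600)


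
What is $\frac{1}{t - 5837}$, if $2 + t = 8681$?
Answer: $\frac{1}{2842} \approx 0.00035186$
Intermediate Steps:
$t = 8679$ ($t = -2 + 8681 = 8679$)
$\frac{1}{t - 5837} = \frac{1}{8679 - 5837} = \frac{1}{2842}$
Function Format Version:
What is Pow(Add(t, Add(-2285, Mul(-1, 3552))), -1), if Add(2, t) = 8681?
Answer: Rational(1, 2842) ≈ 0.00035186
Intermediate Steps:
t = 8679 (t = Add(-2, 8681) = 8679)
Pow(Add(t, Add(-2285, Mul(-1, 3552))), -1) = Pow(Add(8679, Add(-2285, Mul(-1, 3552))), -1) = Pow(Add(8679, Add(-2285, -3552)), -1) = Pow(Add(8679, -5837), -1) = Pow(2842, -1) = Rational(1, 2842)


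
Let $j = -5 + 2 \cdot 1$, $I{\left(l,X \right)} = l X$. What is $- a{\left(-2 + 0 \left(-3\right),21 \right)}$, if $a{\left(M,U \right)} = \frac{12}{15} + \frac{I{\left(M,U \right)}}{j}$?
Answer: $- \frac{74}{5} \approx -14.8$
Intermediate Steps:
$I{\left(l,X \right)} = X l$
$j = -3$ ($j = -5 + 2 = -3$)
$a{\left(M,U \right)} = \frac{4}{5} - \frac{M U}{3}$ ($a{\left(M,U \right)} = \frac{12}{15} + \frac{U M}{-3} = 12 \cdot \frac{1}{15} + M U \left(- \frac{1}{3}\right) = \frac{4}{5} - \frac{M U}{3}$)
$- a{\left(-2 + 0 \left(-3\right),21 \right)} = - (\frac{4}{5} - \frac{1}{3} \left(-2 + 0 \left(-3\right)\right) 21) = - (\frac{4}{5} - \frac{1}{3} \left(-2 + 0\right) 21) = - (\frac{4}{5} - \left(- \frac{2}{3}\right) 21) = - (\frac{4}{5} + 14) = \left(-1\right) \frac{74}{5} = - \frac{74}{5}$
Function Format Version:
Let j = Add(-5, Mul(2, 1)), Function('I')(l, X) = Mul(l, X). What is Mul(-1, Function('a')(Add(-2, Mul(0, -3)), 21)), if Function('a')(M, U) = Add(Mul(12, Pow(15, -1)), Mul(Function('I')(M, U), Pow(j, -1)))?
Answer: Rational(-74, 5) ≈ -14.800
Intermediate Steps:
Function('I')(l, X) = Mul(X, l)
j = -3 (j = Add(-5, 2) = -3)
Function('a')(M, U) = Add(Rational(4, 5), Mul(Rational(-1, 3), M, U)) (Function('a')(M, U) = Add(Mul(12, Pow(15, -1)), Mul(Mul(U, M), Pow(-3, -1))) = Add(Mul(12, Rational(1, 15)), Mul(Mul(M, U), Rational(-1, 3))) = Add(Rational(4, 5), Mul(Rational(-1, 3), M, U)))
Mul(-1, Function('a')(Add(-2, Mul(0, -3)), 21)) = Mul(-1, Add(Rational(4, 5), Mul(Rational(-1, 3), Add(-2, Mul(0, -3)), 21))) = Mul(-1, Add(Rational(4, 5), Mul(Rational(-1, 3), Add(-2, 0), 21))) = Mul(-1, Add(Rational(4, 5), Mul(Rational(-1, 3), -2, 21))) = Mul(-1, Add(Rational(4, 5), 14)) = Mul(-1, Rational(74, 5)) = Rational(-74, 5)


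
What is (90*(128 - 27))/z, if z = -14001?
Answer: -3030/4667 ≈ -0.64924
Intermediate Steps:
(90*(128 - 27))/z = (90*(128 - 27))/(-14001) = (90*101)*(-1/14001) = 9090*(-1/14001) = -3030/4667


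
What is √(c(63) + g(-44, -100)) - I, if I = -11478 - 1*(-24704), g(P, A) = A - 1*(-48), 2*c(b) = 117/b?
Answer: -13226 + I*√10010/14 ≈ -13226.0 + 7.1464*I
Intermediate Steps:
c(b) = 117/(2*b) (c(b) = (117/b)/2 = 117/(2*b))
g(P, A) = 48 + A (g(P, A) = A + 48 = 48 + A)
I = 13226 (I = -11478 + 24704 = 13226)
√(c(63) + g(-44, -100)) - I = √((117/2)/63 + (48 - 100)) - 1*13226 = √((117/2)*(1/63) - 52) - 13226 = √(13/14 - 52) - 13226 = √(-715/14) - 13226 = I*√10010/14 - 13226 = -13226 + I*√10010/14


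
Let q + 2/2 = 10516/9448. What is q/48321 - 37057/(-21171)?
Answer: 469941864019/268481687838 ≈ 1.7504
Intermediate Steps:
q = 267/2362 (q = -1 + 10516/9448 = -1 + 10516*(1/9448) = -1 + 2629/2362 = 267/2362 ≈ 0.11304)
q/48321 - 37057/(-21171) = (267/2362)/48321 - 37057/(-21171) = (267/2362)*(1/48321) - 37057*(-1/21171) = 89/38044734 + 37057/21171 = 469941864019/268481687838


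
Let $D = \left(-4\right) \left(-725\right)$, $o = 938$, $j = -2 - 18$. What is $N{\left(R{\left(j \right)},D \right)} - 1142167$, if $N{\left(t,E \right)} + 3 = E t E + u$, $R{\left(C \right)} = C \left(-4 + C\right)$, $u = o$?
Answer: $4035658768$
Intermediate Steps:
$j = -20$ ($j = -2 - 18 = -20$)
$u = 938$
$D = 2900$
$N{\left(t,E \right)} = 935 + t E^{2}$ ($N{\left(t,E \right)} = -3 + \left(E t E + 938\right) = -3 + \left(t E^{2} + 938\right) = -3 + \left(938 + t E^{2}\right) = 935 + t E^{2}$)
$N{\left(R{\left(j \right)},D \right)} - 1142167 = \left(935 + - 20 \left(-4 - 20\right) 2900^{2}\right) - 1142167 = \left(935 + \left(-20\right) \left(-24\right) 8410000\right) - 1142167 = \left(935 + 480 \cdot 8410000\right) - 1142167 = \left(935 + 4036800000\right) - 1142167 = 4036800935 - 1142167 = 4035658768$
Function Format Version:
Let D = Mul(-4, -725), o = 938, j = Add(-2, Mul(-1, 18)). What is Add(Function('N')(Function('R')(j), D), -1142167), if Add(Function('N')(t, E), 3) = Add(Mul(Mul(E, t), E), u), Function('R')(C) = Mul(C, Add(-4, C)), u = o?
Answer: 4035658768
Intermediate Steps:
j = -20 (j = Add(-2, -18) = -20)
u = 938
D = 2900
Function('N')(t, E) = Add(935, Mul(t, Pow(E, 2))) (Function('N')(t, E) = Add(-3, Add(Mul(Mul(E, t), E), 938)) = Add(-3, Add(Mul(t, Pow(E, 2)), 938)) = Add(-3, Add(938, Mul(t, Pow(E, 2)))) = Add(935, Mul(t, Pow(E, 2))))
Add(Function('N')(Function('R')(j), D), -1142167) = Add(Add(935, Mul(Mul(-20, Add(-4, -20)), Pow(2900, 2))), -1142167) = Add(Add(935, Mul(Mul(-20, -24), 8410000)), -1142167) = Add(Add(935, Mul(480, 8410000)), -1142167) = Add(Add(935, 4036800000), -1142167) = Add(4036800935, -1142167) = 4035658768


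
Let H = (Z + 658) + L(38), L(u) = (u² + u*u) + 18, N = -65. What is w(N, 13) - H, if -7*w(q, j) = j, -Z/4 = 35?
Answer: -23981/7 ≈ -3425.9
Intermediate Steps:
Z = -140 (Z = -4*35 = -140)
w(q, j) = -j/7
L(u) = 18 + 2*u² (L(u) = (u² + u²) + 18 = 2*u² + 18 = 18 + 2*u²)
H = 3424 (H = (-140 + 658) + (18 + 2*38²) = 518 + (18 + 2*1444) = 518 + (18 + 2888) = 518 + 2906 = 3424)
w(N, 13) - H = -⅐*13 - 1*3424 = -13/7 - 3424 = -23981/7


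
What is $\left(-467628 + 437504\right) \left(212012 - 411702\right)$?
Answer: $6015461560$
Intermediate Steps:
$\left(-467628 + 437504\right) \left(212012 - 411702\right) = - 30124 \left(212012 - 411702\right) = \left(-30124\right) \left(-199690\right) = 6015461560$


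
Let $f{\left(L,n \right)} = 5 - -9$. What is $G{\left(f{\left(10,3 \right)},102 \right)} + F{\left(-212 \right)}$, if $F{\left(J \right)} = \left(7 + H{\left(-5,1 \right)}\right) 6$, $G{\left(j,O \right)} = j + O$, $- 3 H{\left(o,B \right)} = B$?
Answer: $156$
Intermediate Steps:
$H{\left(o,B \right)} = - \frac{B}{3}$
$f{\left(L,n \right)} = 14$ ($f{\left(L,n \right)} = 5 + 9 = 14$)
$G{\left(j,O \right)} = O + j$
$F{\left(J \right)} = 40$ ($F{\left(J \right)} = \left(7 - \frac{1}{3}\right) 6 = \frac{20}{3} \cdot 6 = 40$)
$G{\left(f{\left(10,3 \right)},102 \right)} + F{\left(-212 \right)} = \left(102 + 14\right) + 40 = 116 + 40 = 156$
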